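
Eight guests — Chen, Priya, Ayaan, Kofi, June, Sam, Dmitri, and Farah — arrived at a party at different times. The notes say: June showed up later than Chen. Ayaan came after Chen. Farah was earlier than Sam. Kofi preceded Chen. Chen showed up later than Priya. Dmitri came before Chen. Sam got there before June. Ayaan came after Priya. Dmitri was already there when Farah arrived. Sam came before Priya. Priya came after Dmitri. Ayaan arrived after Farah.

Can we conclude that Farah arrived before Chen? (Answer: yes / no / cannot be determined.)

Chain the constraints: Farah → Sam → Priya → Chen. Each link is directly stated, so Farah comes before Chen.

yes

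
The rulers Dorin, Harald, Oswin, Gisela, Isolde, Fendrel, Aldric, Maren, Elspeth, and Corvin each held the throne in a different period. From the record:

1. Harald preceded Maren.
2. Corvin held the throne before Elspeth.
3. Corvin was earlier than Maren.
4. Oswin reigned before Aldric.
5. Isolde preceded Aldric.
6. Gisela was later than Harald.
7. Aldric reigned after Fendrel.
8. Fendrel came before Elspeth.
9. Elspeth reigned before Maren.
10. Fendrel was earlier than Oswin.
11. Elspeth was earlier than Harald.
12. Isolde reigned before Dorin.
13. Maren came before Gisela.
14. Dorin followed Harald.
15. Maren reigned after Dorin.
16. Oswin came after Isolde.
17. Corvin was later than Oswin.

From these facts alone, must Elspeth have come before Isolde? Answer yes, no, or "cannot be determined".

Tracing the constraints gives Isolde → Oswin → Corvin → Elspeth, so Isolde must come before Elspeth.
That means Elspeth cannot be before Isolde.

no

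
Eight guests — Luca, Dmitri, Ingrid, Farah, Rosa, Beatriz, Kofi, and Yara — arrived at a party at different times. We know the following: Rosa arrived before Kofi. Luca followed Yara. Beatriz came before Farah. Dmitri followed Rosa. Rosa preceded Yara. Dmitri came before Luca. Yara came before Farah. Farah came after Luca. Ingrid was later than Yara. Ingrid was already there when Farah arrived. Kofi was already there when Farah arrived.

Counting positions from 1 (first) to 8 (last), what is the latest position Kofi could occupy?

7

Kofi must come before Farah — 1 guest forced after them.
Everything else can be placed before Kofi in some valid order, so Kofi can sit as late as position 8 − 1 = 7.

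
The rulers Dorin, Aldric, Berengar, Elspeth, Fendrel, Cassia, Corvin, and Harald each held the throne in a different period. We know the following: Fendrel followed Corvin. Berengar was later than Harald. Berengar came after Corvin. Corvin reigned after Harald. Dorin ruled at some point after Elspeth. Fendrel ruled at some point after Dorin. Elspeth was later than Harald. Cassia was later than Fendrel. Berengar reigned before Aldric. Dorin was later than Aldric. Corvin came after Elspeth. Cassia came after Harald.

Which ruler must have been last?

Cassia

Every other ruler has a chain of constraints placing them before Cassia, so Cassia is last.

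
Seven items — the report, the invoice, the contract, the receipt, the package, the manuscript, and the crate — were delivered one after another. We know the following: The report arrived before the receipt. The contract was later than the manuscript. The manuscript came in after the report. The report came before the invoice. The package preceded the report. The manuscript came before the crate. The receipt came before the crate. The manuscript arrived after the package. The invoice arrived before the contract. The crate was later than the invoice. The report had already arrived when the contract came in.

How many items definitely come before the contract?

4

Directly stated before the contract: the invoice, the manuscript, and the report.
The package reaches the contract via the package → the report → the contract.
No chain forces the crate (or any of the others) ahead of the contract.
That's the invoice, the manuscript, the package, and the report — 4 in all.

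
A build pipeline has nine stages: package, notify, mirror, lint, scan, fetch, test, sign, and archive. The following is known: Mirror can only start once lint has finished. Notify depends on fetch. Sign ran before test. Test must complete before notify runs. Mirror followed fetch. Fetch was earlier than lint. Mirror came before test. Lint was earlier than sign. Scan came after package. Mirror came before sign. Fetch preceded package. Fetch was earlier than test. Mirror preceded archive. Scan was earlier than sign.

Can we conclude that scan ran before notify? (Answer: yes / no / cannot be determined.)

Chain the constraints: scan → sign → test → notify. Each link is directly stated, so scan comes before notify.

yes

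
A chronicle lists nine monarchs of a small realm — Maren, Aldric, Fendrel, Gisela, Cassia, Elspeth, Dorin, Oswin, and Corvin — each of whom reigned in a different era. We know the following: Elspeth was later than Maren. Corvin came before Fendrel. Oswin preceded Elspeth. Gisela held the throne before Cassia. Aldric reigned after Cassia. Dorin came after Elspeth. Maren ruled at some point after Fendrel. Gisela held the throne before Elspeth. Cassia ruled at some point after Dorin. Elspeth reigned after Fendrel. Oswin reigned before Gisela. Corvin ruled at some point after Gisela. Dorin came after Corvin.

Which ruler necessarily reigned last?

Aldric

Every other ruler has a chain of constraints placing them before Aldric, so Aldric is last.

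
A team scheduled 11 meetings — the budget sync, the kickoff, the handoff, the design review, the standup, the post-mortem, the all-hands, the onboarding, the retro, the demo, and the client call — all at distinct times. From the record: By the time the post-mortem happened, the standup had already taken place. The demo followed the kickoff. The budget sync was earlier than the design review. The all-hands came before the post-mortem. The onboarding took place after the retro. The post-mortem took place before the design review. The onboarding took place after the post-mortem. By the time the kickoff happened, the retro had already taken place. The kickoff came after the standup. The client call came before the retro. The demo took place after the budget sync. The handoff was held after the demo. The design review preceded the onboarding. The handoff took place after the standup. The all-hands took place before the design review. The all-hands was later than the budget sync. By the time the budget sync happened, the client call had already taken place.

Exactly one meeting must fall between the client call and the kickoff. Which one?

the retro

Tracing the constraints gives the client call → the retro → the kickoff, so the retro sits after the client call and before the kickoff.
No other meeting is forced both after the client call and before the kickoff.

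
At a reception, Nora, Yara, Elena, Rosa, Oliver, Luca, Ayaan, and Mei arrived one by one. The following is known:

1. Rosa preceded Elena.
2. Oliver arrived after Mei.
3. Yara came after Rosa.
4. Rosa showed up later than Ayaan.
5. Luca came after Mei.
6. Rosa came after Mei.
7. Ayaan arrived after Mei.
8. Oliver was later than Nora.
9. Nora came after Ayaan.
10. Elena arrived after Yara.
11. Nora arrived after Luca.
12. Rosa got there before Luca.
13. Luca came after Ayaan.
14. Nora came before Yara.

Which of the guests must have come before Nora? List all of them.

Ayaan, Luca, Mei, Rosa

Directly stated before Nora: Ayaan and Luca.
Mei reaches Nora via Mei → Luca → Nora.
Rosa reaches Nora via Rosa → Luca → Nora.
No chain forces Oliver (or any of the others) ahead of Nora.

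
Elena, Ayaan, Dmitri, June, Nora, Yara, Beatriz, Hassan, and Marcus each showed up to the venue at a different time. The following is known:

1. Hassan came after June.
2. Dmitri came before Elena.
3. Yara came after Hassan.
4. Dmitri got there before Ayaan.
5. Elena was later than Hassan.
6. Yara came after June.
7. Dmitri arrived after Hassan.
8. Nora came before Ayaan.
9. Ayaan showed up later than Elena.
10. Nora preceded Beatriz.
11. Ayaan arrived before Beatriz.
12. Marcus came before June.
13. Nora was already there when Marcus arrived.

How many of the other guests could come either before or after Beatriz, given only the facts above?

1

Forced before Beatriz: Ayaan, Dmitri, Elena, Hassan, June, Marcus, and Nora.
That leaves Yara with no forced order relative to Beatriz — 1.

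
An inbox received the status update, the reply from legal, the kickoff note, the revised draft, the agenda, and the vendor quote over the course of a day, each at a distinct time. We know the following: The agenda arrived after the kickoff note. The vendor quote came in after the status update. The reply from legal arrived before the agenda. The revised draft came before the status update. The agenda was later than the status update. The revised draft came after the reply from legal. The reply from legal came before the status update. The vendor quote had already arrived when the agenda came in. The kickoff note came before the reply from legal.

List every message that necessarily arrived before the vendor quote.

the kickoff note, the reply from legal, the revised draft, the status update

Directly stated before the vendor quote: the status update.
The kickoff note reaches the vendor quote via the kickoff note → the reply from legal → the status update → the vendor quote.
The reply from legal reaches the vendor quote via the reply from legal → the status update → the vendor quote.
The revised draft reaches the vendor quote via the revised draft → the status update → the vendor quote.
No chain forces the agenda ahead of the vendor quote.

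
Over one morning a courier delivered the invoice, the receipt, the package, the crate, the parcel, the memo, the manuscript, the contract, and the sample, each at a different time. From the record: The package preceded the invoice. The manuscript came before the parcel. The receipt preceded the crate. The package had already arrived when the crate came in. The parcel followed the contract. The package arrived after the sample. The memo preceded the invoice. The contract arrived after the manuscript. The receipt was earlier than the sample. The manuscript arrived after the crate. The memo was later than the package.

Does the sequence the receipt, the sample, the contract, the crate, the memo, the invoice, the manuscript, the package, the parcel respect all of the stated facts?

The constraints require the package before the invoice, but in the proposed sequence the invoice appears ahead of the package. That one violation is enough.

no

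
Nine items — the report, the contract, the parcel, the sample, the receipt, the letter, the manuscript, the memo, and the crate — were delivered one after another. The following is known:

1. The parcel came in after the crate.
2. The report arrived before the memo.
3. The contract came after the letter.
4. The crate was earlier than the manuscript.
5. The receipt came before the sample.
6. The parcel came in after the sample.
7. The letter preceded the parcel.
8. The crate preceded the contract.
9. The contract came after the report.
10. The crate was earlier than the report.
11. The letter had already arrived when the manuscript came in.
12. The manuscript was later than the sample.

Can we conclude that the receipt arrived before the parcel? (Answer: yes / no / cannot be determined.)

yes

Chain the constraints: the receipt → the sample → the parcel. Each link is directly stated, so the receipt comes before the parcel.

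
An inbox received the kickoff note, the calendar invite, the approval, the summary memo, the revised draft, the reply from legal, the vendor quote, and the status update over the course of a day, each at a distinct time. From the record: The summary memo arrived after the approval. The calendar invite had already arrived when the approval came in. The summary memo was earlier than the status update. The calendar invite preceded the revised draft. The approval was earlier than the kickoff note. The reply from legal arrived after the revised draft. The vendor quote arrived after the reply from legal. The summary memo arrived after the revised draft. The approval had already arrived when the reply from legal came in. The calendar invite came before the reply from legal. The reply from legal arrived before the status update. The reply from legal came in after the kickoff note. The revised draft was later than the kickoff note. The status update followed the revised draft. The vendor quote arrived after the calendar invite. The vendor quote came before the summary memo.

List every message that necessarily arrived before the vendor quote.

Directly stated before the vendor quote: the calendar invite and the reply from legal.
The approval reaches the vendor quote via the approval → the reply from legal → the vendor quote.
The kickoff note reaches the vendor quote via the kickoff note → the reply from legal → the vendor quote.
The revised draft reaches the vendor quote via the revised draft → the reply from legal → the vendor quote.

the approval, the calendar invite, the kickoff note, the reply from legal, the revised draft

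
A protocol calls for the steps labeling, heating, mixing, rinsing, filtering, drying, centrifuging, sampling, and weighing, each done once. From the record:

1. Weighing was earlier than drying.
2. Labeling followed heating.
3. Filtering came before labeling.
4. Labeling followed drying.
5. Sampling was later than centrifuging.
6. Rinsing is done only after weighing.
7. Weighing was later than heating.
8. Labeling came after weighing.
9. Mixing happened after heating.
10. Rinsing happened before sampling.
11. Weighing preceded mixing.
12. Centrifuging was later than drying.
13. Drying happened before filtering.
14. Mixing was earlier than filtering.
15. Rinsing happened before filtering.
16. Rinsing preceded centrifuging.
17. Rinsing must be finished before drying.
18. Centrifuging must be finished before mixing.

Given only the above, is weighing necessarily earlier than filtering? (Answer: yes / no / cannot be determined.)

yes

Chain the constraints: weighing → drying → filtering. Each link is directly stated, so weighing comes before filtering.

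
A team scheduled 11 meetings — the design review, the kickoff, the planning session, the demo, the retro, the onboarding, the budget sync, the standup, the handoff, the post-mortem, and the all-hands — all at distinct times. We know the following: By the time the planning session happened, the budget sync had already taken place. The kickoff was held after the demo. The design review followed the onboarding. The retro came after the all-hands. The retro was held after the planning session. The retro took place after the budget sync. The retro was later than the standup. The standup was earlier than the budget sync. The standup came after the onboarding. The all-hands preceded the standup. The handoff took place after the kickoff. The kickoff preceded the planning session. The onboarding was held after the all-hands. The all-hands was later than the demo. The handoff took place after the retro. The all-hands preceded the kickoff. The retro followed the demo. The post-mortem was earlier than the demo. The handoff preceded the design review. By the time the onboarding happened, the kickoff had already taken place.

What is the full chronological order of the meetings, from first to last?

The constraints fix every adjacent pair, so only one ordering works:
the post-mortem → the demo → the all-hands → the kickoff → the onboarding → the standup → the budget sync → the planning session → the retro → the handoff → the design review.

the post-mortem, the demo, the all-hands, the kickoff, the onboarding, the standup, the budget sync, the planning session, the retro, the handoff, the design review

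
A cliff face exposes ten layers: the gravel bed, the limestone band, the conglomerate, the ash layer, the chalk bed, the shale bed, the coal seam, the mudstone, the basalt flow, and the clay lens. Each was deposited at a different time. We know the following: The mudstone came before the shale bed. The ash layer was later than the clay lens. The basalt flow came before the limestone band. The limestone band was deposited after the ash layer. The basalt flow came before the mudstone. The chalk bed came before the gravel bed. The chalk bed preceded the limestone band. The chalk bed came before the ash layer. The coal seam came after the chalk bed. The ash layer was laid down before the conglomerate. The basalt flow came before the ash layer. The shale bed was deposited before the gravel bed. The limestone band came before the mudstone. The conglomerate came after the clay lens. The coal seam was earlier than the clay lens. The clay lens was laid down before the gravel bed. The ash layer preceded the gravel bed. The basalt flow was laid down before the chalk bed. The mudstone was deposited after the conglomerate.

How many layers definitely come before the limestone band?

Directly stated before the limestone band: the ash layer, the basalt flow, and the chalk bed.
The clay lens reaches the limestone band via the clay lens → the ash layer → the limestone band.
The coal seam reaches the limestone band via the coal seam → the clay lens → the ash layer → the limestone band.
No chain forces the mudstone (or any of the others) ahead of the limestone band.
That's the ash layer, the basalt flow, the chalk bed, the clay lens, and the coal seam — 5 in all.

5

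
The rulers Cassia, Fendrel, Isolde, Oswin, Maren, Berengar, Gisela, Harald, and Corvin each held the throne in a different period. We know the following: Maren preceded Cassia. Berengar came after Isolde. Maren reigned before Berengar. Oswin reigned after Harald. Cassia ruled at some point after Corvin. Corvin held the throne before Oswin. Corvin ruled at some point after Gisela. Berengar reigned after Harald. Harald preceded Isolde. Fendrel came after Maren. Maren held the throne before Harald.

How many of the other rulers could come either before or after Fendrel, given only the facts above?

Forced before Fendrel: Maren.
That leaves Berengar, Cassia, Corvin, Gisela, Harald, Isolde, and Oswin with no forced order relative to Fendrel — 7.

7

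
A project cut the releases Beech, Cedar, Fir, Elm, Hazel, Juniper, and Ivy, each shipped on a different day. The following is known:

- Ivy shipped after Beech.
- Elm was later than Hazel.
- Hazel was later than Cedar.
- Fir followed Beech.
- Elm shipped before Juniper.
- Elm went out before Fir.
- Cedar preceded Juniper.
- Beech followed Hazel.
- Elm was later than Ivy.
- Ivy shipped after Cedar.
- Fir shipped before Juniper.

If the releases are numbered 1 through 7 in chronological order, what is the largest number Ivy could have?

4

Ivy must come before Elm, Fir, and Juniper — 3 releases forced after it.
Everything else can be placed before Ivy in some valid order, so Ivy can sit as late as position 7 − 3 = 4.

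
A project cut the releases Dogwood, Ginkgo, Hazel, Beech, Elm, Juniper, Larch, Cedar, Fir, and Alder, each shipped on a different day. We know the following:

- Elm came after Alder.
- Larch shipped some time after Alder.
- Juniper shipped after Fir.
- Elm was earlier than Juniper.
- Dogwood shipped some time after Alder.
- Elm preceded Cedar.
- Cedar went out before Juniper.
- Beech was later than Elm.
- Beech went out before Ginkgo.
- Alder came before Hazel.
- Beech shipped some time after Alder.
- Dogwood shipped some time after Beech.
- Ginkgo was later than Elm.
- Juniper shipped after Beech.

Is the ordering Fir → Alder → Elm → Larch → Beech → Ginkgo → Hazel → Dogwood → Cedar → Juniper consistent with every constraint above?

yes

Check each stated constraint against the proposed order — e.g. Elm is ahead of Juniper; Fir is ahead of Juniper. Every pair is in the required order; nothing is violated.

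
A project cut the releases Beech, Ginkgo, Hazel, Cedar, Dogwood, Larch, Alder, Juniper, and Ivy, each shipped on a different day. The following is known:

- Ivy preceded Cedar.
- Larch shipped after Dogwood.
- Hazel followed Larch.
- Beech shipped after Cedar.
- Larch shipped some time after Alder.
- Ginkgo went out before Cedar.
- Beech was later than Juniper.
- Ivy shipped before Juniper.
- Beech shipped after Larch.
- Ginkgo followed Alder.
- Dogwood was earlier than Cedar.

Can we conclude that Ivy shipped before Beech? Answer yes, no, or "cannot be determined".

Chain the constraints: Ivy → Juniper → Beech. Each link is directly stated, so Ivy comes before Beech.

yes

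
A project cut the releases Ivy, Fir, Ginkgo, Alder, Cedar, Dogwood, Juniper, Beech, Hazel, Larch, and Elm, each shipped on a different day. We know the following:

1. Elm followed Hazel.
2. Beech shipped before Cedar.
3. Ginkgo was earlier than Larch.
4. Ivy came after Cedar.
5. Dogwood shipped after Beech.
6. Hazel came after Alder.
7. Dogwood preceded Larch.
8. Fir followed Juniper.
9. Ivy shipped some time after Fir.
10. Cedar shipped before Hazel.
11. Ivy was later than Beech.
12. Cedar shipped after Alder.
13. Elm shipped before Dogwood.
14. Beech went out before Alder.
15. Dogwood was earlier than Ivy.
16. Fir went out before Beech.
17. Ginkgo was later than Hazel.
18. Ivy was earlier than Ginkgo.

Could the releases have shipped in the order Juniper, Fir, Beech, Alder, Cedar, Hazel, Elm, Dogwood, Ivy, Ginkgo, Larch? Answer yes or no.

Check each stated constraint against the proposed order — e.g. Beech is ahead of Ivy; Fir is ahead of Ivy. Every pair is in the required order; nothing is violated.

yes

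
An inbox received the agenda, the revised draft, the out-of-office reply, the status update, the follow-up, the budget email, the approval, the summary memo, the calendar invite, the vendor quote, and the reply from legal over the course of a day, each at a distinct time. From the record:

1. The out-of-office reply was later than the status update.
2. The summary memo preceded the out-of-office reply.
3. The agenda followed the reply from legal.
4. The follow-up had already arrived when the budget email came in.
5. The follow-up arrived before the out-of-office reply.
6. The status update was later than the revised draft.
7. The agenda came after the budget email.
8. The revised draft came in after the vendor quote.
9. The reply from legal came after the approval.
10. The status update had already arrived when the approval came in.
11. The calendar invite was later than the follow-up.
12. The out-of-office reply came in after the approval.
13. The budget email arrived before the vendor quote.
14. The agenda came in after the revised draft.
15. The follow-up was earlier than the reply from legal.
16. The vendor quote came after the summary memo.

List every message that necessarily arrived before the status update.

the budget email, the follow-up, the revised draft, the summary memo, the vendor quote

Directly stated before the status update: the revised draft.
The budget email reaches the status update via the budget email → the vendor quote → the revised draft → the status update.
The follow-up reaches the status update via the follow-up → the budget email → the vendor quote → the revised draft → the status update.
The summary memo reaches the status update via the summary memo → the vendor quote → the revised draft → the status update.
Likewise the vendor quote reaches the status update by chaining the stated constraints.
No chain forces the reply from legal (or any of the others) ahead of the status update.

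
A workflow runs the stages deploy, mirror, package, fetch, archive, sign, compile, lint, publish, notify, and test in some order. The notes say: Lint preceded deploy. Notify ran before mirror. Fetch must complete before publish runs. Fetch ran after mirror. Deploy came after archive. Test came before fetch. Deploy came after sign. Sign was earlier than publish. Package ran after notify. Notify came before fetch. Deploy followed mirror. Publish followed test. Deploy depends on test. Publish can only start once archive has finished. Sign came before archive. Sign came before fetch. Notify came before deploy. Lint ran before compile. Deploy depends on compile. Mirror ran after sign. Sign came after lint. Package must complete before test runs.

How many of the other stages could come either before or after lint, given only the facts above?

Forced after lint: archive, compile, deploy, fetch, mirror, publish, and sign.
That leaves notify, package, and test with no forced order relative to lint — 3.

3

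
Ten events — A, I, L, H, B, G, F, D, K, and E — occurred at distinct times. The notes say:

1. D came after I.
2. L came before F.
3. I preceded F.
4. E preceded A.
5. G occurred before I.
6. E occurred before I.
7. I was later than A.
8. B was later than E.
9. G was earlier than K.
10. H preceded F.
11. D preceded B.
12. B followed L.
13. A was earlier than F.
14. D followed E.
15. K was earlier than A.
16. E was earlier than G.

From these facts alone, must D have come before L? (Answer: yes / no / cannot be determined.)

cannot be determined

No chain of stated constraints runs from D to L, and none runs from L to D either.
So the relative order of D and L is not fixed by the given facts.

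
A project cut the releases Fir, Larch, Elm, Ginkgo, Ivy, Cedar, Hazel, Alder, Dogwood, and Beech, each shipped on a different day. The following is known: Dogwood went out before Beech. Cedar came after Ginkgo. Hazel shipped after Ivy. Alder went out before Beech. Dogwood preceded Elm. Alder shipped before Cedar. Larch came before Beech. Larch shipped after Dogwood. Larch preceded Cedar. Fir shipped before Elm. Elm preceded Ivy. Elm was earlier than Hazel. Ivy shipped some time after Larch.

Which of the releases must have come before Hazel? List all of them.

Dogwood, Elm, Fir, Ivy, Larch

Directly stated before Hazel: Elm and Ivy.
Dogwood reaches Hazel via Dogwood → Elm → Hazel.
Fir reaches Hazel via Fir → Elm → Hazel.
Larch reaches Hazel via Larch → Ivy → Hazel.
No chain forces Ginkgo (or any of the others) ahead of Hazel.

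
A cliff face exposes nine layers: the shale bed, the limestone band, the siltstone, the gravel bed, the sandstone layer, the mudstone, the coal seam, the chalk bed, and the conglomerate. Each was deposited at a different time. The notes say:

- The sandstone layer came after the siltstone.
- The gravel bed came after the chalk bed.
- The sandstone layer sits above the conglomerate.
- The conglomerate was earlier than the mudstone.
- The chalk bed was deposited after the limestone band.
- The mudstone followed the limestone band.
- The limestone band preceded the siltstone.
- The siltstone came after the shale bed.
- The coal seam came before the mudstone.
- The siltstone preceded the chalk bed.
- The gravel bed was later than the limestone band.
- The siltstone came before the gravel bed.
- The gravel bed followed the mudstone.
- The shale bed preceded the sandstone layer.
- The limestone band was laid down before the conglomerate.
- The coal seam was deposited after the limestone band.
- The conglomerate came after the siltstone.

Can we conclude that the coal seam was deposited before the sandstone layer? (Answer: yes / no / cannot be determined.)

No chain of stated constraints runs from the coal seam to the sandstone layer, and none runs from the sandstone layer to the coal seam either.
So the relative order of the coal seam and the sandstone layer is not fixed by the given facts.

cannot be determined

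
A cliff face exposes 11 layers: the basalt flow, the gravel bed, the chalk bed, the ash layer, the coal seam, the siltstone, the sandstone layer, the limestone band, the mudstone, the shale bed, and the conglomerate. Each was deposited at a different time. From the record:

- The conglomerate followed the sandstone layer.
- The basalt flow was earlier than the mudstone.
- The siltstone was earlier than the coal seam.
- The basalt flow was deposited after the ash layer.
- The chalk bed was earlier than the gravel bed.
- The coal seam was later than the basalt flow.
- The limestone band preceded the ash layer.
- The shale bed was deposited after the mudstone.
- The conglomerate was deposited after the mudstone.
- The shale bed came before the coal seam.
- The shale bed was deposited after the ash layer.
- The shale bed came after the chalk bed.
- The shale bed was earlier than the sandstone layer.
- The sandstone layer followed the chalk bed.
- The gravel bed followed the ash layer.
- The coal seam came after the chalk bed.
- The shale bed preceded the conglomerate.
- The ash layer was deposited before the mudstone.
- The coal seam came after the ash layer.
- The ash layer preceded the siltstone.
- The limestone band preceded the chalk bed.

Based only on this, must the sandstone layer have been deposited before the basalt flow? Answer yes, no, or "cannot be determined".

no

Tracing the constraints gives the basalt flow → the mudstone → the shale bed → the sandstone layer, so the basalt flow must come before the sandstone layer.
That means the sandstone layer cannot be before the basalt flow.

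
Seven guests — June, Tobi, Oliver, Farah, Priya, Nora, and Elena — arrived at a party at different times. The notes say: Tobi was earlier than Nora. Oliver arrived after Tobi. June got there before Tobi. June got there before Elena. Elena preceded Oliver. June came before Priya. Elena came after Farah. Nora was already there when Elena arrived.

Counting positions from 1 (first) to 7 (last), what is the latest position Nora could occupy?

Nora must come before Elena and Oliver — 2 guests forced after them.
Everything else can be placed before Nora in some valid order, so Nora can sit as late as position 7 − 2 = 5.

5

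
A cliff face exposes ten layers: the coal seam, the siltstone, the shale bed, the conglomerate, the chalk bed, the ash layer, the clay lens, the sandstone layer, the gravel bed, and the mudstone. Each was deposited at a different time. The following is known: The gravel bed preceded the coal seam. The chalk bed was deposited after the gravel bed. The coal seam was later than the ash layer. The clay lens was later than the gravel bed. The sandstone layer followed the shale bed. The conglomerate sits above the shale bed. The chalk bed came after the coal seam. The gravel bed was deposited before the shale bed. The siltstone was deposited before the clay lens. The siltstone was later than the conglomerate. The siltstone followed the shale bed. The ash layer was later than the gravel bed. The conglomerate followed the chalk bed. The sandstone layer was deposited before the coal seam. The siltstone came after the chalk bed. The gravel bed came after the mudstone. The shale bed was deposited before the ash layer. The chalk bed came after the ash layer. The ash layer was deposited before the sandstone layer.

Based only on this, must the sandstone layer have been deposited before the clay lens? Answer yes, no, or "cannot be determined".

Chain the constraints: the sandstone layer → the coal seam → the chalk bed → the siltstone → the clay lens. Each link is directly stated, so the sandstone layer comes before the clay lens.

yes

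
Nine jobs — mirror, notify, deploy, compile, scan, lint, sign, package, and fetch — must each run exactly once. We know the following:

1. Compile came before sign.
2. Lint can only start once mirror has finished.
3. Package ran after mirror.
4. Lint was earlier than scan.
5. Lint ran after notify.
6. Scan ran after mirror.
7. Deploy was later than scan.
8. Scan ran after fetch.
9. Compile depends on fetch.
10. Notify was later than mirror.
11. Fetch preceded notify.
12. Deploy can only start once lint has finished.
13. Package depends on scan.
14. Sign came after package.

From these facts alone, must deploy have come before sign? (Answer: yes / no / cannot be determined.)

No chain of stated constraints runs from deploy to sign, and none runs from sign to deploy either.
So the relative order of deploy and sign is not fixed by the given facts.

cannot be determined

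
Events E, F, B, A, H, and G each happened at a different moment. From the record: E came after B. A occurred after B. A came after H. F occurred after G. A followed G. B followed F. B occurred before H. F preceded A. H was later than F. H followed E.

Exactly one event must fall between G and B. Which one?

F

Tracing the constraints gives G → F → B, so F sits after G and before B.
No other event is forced both after G and before B.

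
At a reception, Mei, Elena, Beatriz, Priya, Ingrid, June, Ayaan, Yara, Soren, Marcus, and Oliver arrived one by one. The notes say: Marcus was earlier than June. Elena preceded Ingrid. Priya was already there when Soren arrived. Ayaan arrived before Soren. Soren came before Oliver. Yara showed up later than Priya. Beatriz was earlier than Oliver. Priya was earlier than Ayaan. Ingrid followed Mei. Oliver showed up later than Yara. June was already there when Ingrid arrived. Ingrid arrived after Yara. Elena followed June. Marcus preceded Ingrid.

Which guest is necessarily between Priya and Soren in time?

Tracing the constraints gives Priya → Ayaan → Soren, so Ayaan sits after Priya and before Soren.
No other guest is forced both after Priya and before Soren.

Ayaan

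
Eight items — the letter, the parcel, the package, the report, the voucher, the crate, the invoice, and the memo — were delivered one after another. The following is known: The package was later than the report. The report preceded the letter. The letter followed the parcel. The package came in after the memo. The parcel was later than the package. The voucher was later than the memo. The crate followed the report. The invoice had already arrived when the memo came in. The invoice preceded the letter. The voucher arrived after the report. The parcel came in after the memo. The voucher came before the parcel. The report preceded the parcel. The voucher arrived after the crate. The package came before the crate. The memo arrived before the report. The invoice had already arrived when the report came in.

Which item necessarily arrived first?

The invoice has a chain of constraints placing it before every other item, so the invoice must be first.

the invoice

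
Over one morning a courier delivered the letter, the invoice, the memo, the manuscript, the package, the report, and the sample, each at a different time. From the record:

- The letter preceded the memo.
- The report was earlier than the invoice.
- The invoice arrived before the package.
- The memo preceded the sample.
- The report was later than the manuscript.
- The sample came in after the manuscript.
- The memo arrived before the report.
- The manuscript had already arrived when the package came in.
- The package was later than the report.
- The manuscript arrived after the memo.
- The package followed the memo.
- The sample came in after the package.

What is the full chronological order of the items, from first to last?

the letter, the memo, the manuscript, the report, the invoice, the package, the sample

The constraints fix every adjacent pair, so only one ordering works:
the letter → the memo → the manuscript → the report → the invoice → the package → the sample.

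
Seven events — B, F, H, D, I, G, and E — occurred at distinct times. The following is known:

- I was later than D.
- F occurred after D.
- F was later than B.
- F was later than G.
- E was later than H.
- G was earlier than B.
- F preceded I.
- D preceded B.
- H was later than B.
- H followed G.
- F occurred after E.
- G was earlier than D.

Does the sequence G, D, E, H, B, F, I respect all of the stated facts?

The constraints require B before H, but in the proposed sequence H appears ahead of B. That one violation is enough.

no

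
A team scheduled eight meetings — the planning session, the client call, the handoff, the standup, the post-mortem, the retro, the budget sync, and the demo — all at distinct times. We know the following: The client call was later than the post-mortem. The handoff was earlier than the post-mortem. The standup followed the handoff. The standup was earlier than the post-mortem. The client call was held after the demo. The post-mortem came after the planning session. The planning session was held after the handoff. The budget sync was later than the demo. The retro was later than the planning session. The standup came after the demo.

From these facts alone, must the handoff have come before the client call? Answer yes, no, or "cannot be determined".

Chain the constraints: the handoff → the post-mortem → the client call. Each link is directly stated, so the handoff comes before the client call.

yes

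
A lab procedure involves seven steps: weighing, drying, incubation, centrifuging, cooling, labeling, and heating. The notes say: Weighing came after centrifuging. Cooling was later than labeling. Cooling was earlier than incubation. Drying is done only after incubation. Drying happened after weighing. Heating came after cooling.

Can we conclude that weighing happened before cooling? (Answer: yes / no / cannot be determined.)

No chain of stated constraints runs from weighing to cooling, and none runs from cooling to weighing either.
So the relative order of weighing and cooling is not fixed by the given facts.

cannot be determined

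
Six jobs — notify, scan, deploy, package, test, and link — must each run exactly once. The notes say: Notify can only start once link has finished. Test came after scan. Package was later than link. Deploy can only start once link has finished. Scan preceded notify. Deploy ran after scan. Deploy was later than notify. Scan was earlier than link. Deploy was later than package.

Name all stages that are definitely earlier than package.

Directly stated before package: link.
Scan reaches package via scan → link → package.
No chain forces deploy (or any of the others) ahead of package.

link, scan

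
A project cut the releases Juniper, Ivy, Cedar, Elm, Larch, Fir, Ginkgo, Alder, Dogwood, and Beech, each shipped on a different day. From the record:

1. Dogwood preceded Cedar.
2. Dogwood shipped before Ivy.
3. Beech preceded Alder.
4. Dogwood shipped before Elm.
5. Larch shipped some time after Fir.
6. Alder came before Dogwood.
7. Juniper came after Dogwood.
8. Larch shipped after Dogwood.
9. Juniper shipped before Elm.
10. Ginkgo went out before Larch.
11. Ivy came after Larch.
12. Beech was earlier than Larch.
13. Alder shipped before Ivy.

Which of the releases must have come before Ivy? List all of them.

Alder, Beech, Dogwood, Fir, Ginkgo, Larch

Directly stated before Ivy: Alder, Dogwood, and Larch.
Beech reaches Ivy via Beech → Alder → Ivy.
Fir reaches Ivy via Fir → Larch → Ivy.
Ginkgo reaches Ivy via Ginkgo → Larch → Ivy.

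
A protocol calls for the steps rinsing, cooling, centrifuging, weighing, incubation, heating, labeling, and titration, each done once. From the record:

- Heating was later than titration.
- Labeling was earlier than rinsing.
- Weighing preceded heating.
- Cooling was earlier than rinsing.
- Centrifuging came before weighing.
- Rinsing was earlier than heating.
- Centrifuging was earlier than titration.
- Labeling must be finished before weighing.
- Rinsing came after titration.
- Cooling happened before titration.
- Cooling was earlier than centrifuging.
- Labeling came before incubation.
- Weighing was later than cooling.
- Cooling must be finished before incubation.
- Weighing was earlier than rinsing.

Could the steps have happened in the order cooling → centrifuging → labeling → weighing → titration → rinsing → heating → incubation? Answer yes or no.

Check each stated constraint against the proposed order — e.g. labeling is ahead of incubation; cooling is ahead of incubation. Every pair is in the required order; nothing is violated.

yes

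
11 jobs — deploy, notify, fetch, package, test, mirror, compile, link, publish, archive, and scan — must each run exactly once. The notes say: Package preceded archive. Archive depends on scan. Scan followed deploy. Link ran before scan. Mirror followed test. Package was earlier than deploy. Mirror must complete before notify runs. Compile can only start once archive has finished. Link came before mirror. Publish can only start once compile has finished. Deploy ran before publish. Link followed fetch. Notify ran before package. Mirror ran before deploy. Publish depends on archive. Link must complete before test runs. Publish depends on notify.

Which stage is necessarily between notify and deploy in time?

package

Tracing the constraints gives notify → package → deploy, so package sits after notify and before deploy.
No other stage is forced both after notify and before deploy.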